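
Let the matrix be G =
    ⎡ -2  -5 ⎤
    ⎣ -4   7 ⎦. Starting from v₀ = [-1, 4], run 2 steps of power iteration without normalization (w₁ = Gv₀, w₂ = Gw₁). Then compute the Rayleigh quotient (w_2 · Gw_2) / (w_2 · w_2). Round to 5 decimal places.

w1 = Gv₀ = ((-2)·(-1) + (-5)·4; (-4)·(-1) + 7·4) = (-18, 32)
w2 = Gw1 = ((-2)·(-18) + (-5)·32; (-4)·(-18) + 7·32) = (-124, 296)
Gw2 = (-1232, 2568)
w2·Gw2 = (-124)·(-1232) + 296·2568 = 912896; w2·w2 = (-124)·(-124) + 296·296 = 102992
λ ≈ 912896/102992 = 8.86376

λ ≈ 8.86376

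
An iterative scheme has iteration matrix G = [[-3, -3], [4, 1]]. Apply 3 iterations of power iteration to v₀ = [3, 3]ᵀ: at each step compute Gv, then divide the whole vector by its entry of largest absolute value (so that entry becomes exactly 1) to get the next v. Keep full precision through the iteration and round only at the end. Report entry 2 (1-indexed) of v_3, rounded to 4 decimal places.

-0.1458

Gv0 = (-18.00000, 15.00000); divide by -18.00000 → v1 = (1.00000, -0.83333)
Gv1 = (-0.50000, 3.16667); divide by 3.16667 → v2 = (-0.15789, 1.00000)
Gv2 = (-2.52632, 0.36842); divide by -2.52632 → v3 = (1.00000, -0.14583)
Requested entry of v3: -21/144 = -0.1458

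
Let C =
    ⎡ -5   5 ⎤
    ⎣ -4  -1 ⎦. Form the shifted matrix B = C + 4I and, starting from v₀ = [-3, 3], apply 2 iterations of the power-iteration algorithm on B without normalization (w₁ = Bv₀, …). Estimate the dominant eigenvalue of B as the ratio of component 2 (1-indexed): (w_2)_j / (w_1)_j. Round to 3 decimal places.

B = C + 4I has rows (-1, 5); (-4, 3)
w1 = Bv₀ = ((-1)·(-3) + 5·3; (-4)·(-3) + 3·3) = (18, 21)
w2 = Bw1 = ((-1)·18 + 5·21; (-4)·18 + 3·21) = (87, -9)
Ratio: -9/21 = -0.429

μ ≈ -0.429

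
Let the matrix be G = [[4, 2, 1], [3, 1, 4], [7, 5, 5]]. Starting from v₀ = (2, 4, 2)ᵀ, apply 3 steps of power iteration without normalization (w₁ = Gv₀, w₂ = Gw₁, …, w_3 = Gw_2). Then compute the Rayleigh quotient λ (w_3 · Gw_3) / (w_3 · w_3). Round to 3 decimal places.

λ ≈ 10.147

w1 = Gv₀ = (4·2 + 2·4 + 1·2; 3·2 + 1·4 + 4·2; 7·2 + 5·4 + 5·2) = (18, 18, 44)
w2 = Gw1 = (4·18 + 2·18 + 1·44; 3·18 + 1·18 + 4·44; 7·18 + 5·18 + 5·44) = (152, 248, 436)
w3 = Gw2 = (1540, 2448, 4484)
Gw3 = (15540, 25004, 45440)
w3·Gw3 = 1540·15540 + 2448·25004 + 4484·45440 = 288894352; w3·w3 = 1540·1540 + 2448·2448 + 4484·4484 = 28470560
λ ≈ 288894352/28470560 = 10.147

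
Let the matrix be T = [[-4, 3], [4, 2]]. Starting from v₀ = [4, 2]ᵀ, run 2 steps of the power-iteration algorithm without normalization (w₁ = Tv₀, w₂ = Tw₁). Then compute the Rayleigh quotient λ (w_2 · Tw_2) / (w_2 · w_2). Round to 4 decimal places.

w1 = Tv₀ = ((-4)·4 + 3·2; 4·4 + 2·2) = (-10, 20)
w2 = Tw1 = ((-4)·(-10) + 3·20; 4·(-10) + 2·20) = (100, 0)
Tw2 = (-400, 400)
w2·Tw2 = 100·(-400) + 0·400 = -40000; w2·w2 = 100·100 + 0·0 = 10000
λ ≈ -40000/10000 = -4.0000

-4.0000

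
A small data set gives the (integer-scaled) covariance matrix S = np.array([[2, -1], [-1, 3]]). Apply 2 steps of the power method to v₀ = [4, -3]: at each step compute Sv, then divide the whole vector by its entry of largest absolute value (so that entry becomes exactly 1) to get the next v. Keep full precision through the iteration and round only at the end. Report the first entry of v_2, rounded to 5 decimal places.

-0.70000

Sv0 = (11.000000, -13.000000); divide by -13.000000 → v1 = (-0.846154, 1.000000)
Sv1 = (-2.692308, 3.846154); divide by 3.846154 → v2 = (-0.700000, 1.000000)
Requested entry of v2: 35/-50 = -0.70000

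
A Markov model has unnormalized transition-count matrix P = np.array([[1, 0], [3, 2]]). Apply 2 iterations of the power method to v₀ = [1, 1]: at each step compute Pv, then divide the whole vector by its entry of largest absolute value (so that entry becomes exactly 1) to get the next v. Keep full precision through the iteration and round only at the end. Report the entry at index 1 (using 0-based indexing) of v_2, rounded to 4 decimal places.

1.0000

Pv0 = (1.00000, 5.00000); divide by 5.00000 → v1 = (0.20000, 1.00000)
Pv1 = (0.20000, 2.60000); divide by 2.60000 → v2 = (0.07692, 1.00000)
Requested entry of v2: 13/13 = 1.0000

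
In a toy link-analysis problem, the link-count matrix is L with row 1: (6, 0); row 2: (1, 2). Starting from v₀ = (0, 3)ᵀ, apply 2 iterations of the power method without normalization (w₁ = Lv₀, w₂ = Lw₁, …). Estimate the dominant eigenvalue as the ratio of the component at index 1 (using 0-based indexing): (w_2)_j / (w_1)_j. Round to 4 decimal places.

w1 = Lv₀ = (6·0 + 0·3; 1·0 + 2·3) = (0, 6)
w2 = Lw1 = (6·0 + 0·6; 1·0 + 2·6) = (0, 12)
Ratio at component: 12 / 6 = 2.0000

λ ≈ 2.0000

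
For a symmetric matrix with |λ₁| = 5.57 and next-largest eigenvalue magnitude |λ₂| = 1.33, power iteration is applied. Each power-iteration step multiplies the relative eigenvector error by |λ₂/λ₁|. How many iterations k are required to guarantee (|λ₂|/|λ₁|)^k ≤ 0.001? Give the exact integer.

5

|λ₂/λ₁| = 1.33/5.57 = 0.23878
Need k ≥ ln(0.001) / ln(0.23878) = -6.9078 / -1.4322 ≈ 4.823
Smallest integer k satisfying the bound: 5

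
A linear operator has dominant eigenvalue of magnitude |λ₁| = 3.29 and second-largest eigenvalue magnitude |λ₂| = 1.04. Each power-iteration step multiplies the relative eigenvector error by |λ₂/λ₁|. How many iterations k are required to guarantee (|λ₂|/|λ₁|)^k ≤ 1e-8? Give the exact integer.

|λ₂/λ₁| = 1.04/3.29 = 0.31611
Need k ≥ ln(1e-8) / ln(0.31611) = -18.4207 / -1.1517 ≈ 15.995
Smallest integer k satisfying the bound: 16

16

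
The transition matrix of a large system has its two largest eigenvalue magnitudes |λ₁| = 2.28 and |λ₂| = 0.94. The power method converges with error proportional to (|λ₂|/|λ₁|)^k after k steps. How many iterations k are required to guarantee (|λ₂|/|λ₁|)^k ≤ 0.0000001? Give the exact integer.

19

|λ₂/λ₁| = 0.94/2.28 = 0.41228
Need k ≥ ln(0.0000001) / ln(0.41228) = -16.1181 / -0.8861 ≈ 18.191
Smallest integer k satisfying the bound: 19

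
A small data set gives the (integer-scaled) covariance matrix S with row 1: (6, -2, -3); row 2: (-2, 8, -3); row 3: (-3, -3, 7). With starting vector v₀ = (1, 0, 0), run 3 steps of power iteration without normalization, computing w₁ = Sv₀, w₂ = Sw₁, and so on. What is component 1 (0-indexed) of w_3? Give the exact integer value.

w1 = Sv₀ = (6, -2, -3)
w2 = Sw1 = (49, -19, -33)
w3 = Sw2 = (431, -151, -321)
The requested component of w3 is -151.

-151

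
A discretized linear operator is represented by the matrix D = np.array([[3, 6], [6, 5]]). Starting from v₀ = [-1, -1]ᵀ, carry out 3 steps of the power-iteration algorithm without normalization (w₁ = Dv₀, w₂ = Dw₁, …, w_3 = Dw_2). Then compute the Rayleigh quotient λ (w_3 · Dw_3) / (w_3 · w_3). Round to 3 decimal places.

w1 = Dv₀ = (-9, -11)
w2 = Dw1 = (-93, -109)
w3 = Dw2 = (-933, -1103)
Dw3 = (-9417, -11113)
w3·Dw3 = (-933)·(-9417) + (-1103)·(-11113) = 21043700; w3·w3 = (-933)·(-933) + (-1103)·(-1103) = 2087098
λ ≈ 21043700/2087098 = 10.083

λ ≈ 10.083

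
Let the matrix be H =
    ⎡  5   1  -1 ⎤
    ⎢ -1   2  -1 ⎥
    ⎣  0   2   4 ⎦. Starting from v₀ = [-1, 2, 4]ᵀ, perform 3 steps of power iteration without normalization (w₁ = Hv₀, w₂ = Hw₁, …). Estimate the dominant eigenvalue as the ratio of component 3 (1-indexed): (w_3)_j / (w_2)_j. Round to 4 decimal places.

w1 = Hv₀ = (-7, 1, 20)
w2 = Hw1 = (-54, -11, 82)
w3 = Hw2 = (-363, -50, 306)
Ratio at component: 306 / 82 = 3.7317

3.7317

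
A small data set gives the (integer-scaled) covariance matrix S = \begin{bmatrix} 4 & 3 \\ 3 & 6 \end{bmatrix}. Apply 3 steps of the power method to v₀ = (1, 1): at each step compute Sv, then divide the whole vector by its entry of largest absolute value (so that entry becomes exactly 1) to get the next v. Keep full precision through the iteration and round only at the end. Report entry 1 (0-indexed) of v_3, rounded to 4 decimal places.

1.0000

Sv0 = (7.00000, 9.00000); divide by 9.00000 → v1 = (0.77778, 1.00000)
Sv1 = (6.11111, 8.33333); divide by 8.33333 → v2 = (0.73333, 1.00000)
Sv2 = (5.93333, 8.20000); divide by 8.20000 → v3 = (0.72358, 1.00000)
Requested entry of v3: 615/615 = 1.0000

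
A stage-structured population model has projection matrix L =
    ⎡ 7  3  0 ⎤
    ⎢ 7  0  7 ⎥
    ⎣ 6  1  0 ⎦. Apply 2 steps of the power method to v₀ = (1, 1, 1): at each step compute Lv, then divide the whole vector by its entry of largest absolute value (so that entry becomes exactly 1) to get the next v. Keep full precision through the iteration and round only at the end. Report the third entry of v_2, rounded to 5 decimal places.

0.62185

Lv0 = (10.000000, 14.000000, 7.000000); divide by 14.000000 → v1 = (0.714286, 1.000000, 0.500000)
Lv1 = (8.000000, 8.500000, 5.285714); divide by 8.500000 → v2 = (0.941176, 1.000000, 0.621849)
Requested entry of v2: 74/119 = 0.62185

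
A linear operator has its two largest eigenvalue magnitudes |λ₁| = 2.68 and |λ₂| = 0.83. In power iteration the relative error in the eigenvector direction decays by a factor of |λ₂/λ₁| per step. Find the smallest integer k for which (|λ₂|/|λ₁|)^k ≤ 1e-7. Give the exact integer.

14

|λ₂/λ₁| = 0.83/2.68 = 0.30970
Need k ≥ ln(1e-7) / ln(0.30970) = -16.1181 / -1.1721 ≈ 13.751
Smallest integer k satisfying the bound: 14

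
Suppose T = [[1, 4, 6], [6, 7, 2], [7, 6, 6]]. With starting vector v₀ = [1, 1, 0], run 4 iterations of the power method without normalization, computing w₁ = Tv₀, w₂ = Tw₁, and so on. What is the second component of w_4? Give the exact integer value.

32707

w1 = Tv₀ = (5, 13, 13)
w2 = Tw1 = (135, 147, 191)
w3 = Tw2 = (1869, 2221, 2973)
w4 = Tw3 = (28591, 32707, 44247)
The requested component of w4 is 32707.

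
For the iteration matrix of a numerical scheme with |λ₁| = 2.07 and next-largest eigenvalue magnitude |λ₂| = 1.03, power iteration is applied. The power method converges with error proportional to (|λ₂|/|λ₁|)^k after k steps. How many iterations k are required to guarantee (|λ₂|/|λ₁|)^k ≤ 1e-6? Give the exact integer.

20

|λ₂/λ₁| = 1.03/2.07 = 0.49758
Need k ≥ ln(1e-6) / ln(0.49758) = -13.8155 / -0.6980 ≈ 19.793
Smallest integer k satisfying the bound: 20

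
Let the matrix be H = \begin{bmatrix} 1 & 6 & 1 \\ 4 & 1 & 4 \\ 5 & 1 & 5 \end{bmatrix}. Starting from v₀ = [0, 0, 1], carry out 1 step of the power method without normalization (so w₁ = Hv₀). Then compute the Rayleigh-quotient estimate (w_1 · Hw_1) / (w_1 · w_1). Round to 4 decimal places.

λ ≈ 7.4286

w1 = Hv₀ = (1·0 + 6·0 + 1·1; 4·0 + 1·0 + 4·1; 5·0 + 1·0 + 5·1) = (1, 4, 5)
Hw1 = (30, 28, 34)
w1·Hw1 = 1·30 + 4·28 + 5·34 = 312; w1·w1 = 1·1 + 4·4 + 5·5 = 42
λ ≈ 312/42 = 7.4286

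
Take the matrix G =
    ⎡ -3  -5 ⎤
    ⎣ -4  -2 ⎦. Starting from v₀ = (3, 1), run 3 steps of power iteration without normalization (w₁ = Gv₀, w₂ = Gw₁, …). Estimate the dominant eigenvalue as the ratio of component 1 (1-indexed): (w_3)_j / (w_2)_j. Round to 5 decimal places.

w1 = Gv₀ = ((-3)·3 + (-5)·1; (-4)·3 + (-2)·1) = (-14, -14)
w2 = Gw1 = ((-3)·(-14) + (-5)·(-14); (-4)·(-14) + (-2)·(-14)) = (112, 84)
w3 = Gw2 = (-756, -616)
Ratio at component: -756 / 112 = -6.75000

λ ≈ -6.75000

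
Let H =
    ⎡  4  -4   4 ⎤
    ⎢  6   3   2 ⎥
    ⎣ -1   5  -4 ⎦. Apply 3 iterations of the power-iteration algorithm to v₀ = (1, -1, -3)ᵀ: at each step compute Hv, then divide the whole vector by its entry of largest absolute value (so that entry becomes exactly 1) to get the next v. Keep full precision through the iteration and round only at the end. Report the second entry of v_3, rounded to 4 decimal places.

-0.5417

Hv0 = (-4.00000, -3.00000, 6.00000); divide by 6.00000 → v1 = (-0.66667, -0.50000, 1.00000)
Hv1 = (3.33333, -3.50000, -5.83333); divide by -5.83333 → v2 = (-0.57143, 0.60000, 1.00000)
Hv2 = (-0.68571, 0.37143, -0.42857); divide by -0.68571 → v3 = (1.00000, -0.54167, 0.62500)
Requested entry of v3: -13/24 = -0.5417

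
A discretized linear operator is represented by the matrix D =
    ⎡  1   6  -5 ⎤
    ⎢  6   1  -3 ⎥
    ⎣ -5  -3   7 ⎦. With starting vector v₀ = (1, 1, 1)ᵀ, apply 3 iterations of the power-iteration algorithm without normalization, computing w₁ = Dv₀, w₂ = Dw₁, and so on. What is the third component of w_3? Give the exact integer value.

-415

w1 = Dv₀ = (1·1 + 6·1 + (-5)·1; 6·1 + 1·1 + (-3)·1; (-5)·1 + (-3)·1 + 7·1) = (2, 4, -1)
w2 = Dw1 = (1·2 + 6·4 + (-5)·(-1); 6·2 + 1·4 + (-3)·(-1); (-5)·2 + (-3)·4 + 7·(-1)) = (31, 19, -29)
w3 = Dw2 = (290, 292, -415)
The requested component of w3 is -415.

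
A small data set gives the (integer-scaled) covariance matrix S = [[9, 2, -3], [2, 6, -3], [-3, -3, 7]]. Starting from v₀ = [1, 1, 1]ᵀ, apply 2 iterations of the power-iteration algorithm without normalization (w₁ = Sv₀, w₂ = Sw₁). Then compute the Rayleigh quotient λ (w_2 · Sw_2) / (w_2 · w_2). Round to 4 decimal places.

w1 = Sv₀ = (9·1 + 2·1 + (-3)·1; 2·1 + 6·1 + (-3)·1; (-3)·1 + (-3)·1 + 7·1) = (8, 5, 1)
w2 = Sw1 = (9·8 + 2·5 + (-3)·1; 2·8 + 6·5 + (-3)·1; (-3)·8 + (-3)·5 + 7·1) = (79, 43, -32)
Sw2 = (893, 512, -590)
w2·Sw2 = 79·893 + 43·512 + (-32)·(-590) = 111443; w2·w2 = 79·79 + 43·43 + (-32)·(-32) = 9114
λ ≈ 111443/9114 = 12.2277

12.2277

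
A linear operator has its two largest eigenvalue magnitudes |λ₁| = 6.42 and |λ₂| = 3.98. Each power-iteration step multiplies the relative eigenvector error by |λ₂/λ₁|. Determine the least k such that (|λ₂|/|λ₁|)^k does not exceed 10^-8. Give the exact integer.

39

|λ₂/λ₁| = 3.98/6.42 = 0.61994
Need k ≥ ln(10^-8) / ln(0.61994) = -18.4207 / -0.4781 ≈ 38.526
Smallest integer k satisfying the bound: 39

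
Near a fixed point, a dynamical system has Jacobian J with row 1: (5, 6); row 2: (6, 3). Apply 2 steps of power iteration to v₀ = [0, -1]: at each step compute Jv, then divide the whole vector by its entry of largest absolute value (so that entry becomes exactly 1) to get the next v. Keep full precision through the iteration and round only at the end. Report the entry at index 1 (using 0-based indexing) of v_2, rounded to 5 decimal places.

Jv0 = (-6.000000, -3.000000); divide by -6.000000 → v1 = (1.000000, 0.500000)
Jv1 = (8.000000, 7.500000); divide by 8.000000 → v2 = (1.000000, 0.937500)
Requested entry of v2: -45/-48 = 0.93750

0.93750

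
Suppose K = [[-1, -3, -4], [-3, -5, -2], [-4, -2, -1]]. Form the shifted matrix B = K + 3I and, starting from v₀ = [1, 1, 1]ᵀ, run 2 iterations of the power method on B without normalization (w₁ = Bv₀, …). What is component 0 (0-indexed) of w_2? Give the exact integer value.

B = K + 3I has rows (2, -3, -4); (-3, -2, -2); (-4, -2, 2)
w1 = Bv₀ = (-5, -7, -4)
w2 = Bw1 = (27, 37, 26)
Requested component of w2: 27

27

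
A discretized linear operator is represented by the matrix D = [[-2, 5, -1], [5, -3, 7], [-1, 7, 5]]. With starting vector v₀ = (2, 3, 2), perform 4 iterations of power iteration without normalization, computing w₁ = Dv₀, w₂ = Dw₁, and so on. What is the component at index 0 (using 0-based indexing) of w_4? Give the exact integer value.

w1 = Dv₀ = (9, 15, 29)
w2 = Dw1 = (28, 203, 241)
w3 = Dw2 = (718, 1218, 2598)
w4 = Dw3 = (2056, 18122, 20798)
The requested component of w4 is 2056.

2056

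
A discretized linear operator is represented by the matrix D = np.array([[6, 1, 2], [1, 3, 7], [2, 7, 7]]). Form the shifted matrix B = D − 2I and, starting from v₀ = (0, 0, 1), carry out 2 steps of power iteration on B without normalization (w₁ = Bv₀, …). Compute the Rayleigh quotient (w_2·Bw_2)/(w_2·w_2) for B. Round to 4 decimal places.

10.7466

B = D − 2I has rows (4, 1, 2); (1, 1, 7); (2, 7, 5)
w1 = Bv₀ = (2, 7, 5)
w2 = Bw1 = (25, 44, 78)
Bw2 = (300, 615, 748)
w2·Bw2 = 92904; w2·w2 = 8645; μ ≈ 92904/8645 = 10.7466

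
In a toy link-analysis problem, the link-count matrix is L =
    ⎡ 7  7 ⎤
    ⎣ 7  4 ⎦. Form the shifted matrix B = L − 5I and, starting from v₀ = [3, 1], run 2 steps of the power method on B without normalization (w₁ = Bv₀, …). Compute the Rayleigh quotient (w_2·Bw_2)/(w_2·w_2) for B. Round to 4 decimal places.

μ ≈ 6.5980

B = L − 5I has rows (2, 7); (7, -1)
w1 = Bv₀ = (13, 20)
w2 = Bw1 = (166, 71)
Bw2 = (829, 1091)
w2·Bw2 = 215075; w2·w2 = 32597; μ ≈ 215075/32597 = 6.5980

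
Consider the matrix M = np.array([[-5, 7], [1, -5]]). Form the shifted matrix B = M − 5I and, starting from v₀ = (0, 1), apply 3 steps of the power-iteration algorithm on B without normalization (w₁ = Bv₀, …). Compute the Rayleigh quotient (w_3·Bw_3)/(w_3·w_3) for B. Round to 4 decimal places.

B = M − 5I has rows (-10, 7); (1, -10)
w1 = Bv₀ = (7, -10)
w2 = Bw1 = (-140, 107)
w3 = Bw2 = (2149, -1210)
Bw3 = (-29960, 14249)
w3·Bw3 = -81625330; w3·w3 = 6082301; μ ≈ -81625330/6082301 = -13.4201

μ ≈ -13.4201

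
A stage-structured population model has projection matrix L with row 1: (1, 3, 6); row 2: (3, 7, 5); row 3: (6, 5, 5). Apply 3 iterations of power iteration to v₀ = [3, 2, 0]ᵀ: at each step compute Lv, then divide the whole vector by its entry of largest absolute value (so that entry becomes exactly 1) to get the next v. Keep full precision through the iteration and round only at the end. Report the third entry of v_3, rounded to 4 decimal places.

Lv0 = (9.00000, 23.00000, 28.00000); divide by 28.00000 → v1 = (0.32143, 0.82143, 1.00000)
Lv1 = (8.78571, 11.71429, 11.03571); divide by 11.71429 → v2 = (0.75000, 1.00000, 0.94207)
Lv2 = (9.40244, 13.96037, 14.21037); divide by 14.21037 → v3 = (0.66166, 0.98241, 1.00000)
Requested entry of v3: 4661/4661 = 1.0000

1.0000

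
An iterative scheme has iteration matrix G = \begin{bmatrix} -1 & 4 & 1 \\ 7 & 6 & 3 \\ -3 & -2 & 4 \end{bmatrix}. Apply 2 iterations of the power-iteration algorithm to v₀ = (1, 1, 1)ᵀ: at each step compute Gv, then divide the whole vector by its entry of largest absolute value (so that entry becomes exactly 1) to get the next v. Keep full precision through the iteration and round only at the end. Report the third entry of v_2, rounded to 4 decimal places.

-0.3967

Gv0 = (4.00000, 16.00000, -1.00000); divide by 16.00000 → v1 = (0.25000, 1.00000, -0.06250)
Gv1 = (3.68750, 7.56250, -3.00000); divide by 7.56250 → v2 = (0.48760, 1.00000, -0.39669)
Requested entry of v2: -48/121 = -0.3967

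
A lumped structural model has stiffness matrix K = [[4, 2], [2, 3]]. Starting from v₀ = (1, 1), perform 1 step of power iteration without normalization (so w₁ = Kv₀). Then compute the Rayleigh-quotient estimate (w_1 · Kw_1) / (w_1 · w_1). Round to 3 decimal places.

5.557

w1 = Kv₀ = (4·1 + 2·1; 2·1 + 3·1) = (6, 5)
Kw1 = (34, 27)
w1·Kw1 = 6·34 + 5·27 = 339; w1·w1 = 6·6 + 5·5 = 61
λ ≈ 339/61 = 5.557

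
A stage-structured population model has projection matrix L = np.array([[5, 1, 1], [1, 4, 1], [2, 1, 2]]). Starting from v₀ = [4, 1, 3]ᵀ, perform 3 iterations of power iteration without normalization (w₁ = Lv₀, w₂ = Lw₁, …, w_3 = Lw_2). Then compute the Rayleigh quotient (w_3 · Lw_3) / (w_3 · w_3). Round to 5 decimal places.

w1 = Lv₀ = (24, 11, 15)
w2 = Lw1 = (146, 83, 89)
w3 = Lw2 = (902, 567, 553)
Lw3 = (5630, 3723, 3477)
w3·Lw3 = 902·5630 + 567·3723 + 553·3477 = 9111982; w3·w3 = 902·902 + 567·567 + 553·553 = 1440902
λ ≈ 9111982/1440902 = 6.32380

6.32380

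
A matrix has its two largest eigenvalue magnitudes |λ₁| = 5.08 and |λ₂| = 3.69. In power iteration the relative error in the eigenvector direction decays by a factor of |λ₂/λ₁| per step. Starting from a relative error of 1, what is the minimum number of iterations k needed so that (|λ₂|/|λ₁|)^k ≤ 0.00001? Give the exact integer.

37

|λ₂/λ₁| = 3.69/5.08 = 0.72638
Need k ≥ ln(0.00001) / ln(0.72638) = -11.5129 / -0.3197 ≈ 36.013
Smallest integer k satisfying the bound: 37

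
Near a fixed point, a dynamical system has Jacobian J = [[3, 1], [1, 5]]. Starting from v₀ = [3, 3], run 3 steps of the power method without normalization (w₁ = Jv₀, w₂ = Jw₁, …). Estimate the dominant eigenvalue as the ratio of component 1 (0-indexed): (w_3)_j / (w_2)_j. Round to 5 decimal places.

λ ≈ 5.52941

w1 = Jv₀ = (3·3 + 1·3; 1·3 + 5·3) = (12, 18)
w2 = Jw1 = (3·12 + 1·18; 1·12 + 5·18) = (54, 102)
w3 = Jw2 = (264, 564)
Ratio at component: 564 / 102 = 5.52941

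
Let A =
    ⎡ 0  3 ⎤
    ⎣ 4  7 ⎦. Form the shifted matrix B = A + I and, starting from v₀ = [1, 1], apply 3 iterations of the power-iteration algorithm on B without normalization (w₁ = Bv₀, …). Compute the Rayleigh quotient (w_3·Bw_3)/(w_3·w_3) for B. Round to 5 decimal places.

μ ≈ 9.42439

B = A + I has rows (1, 3); (4, 8)
w1 = Bv₀ = (1·1 + 3·1; 4·1 + 8·1) = (4, 12)
w2 = Bw1 = (1·4 + 3·12; 4·4 + 8·12) = (40, 112)
w3 = Bw2 = (376, 1056)
Bw3 = (3544, 9952)
w3·Bw3 = 11841856; w3·w3 = 1256512; μ ≈ 11841856/1256512 = 9.42439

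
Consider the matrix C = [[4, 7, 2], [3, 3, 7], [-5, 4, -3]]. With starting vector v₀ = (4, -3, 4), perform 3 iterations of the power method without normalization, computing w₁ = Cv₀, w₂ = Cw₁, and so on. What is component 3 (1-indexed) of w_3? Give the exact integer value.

-2252

w1 = Cv₀ = (4·4 + 7·(-3) + 2·4; 3·4 + 3·(-3) + 7·4; (-5)·4 + 4·(-3) + (-3)·4) = (3, 31, -44)
w2 = Cw1 = (4·3 + 7·31 + 2·(-44); 3·3 + 3·31 + 7·(-44); (-5)·3 + 4·31 + (-3)·(-44)) = (141, -206, 241)
w3 = Cw2 = (-396, 1492, -2252)
The requested component of w3 is -2252.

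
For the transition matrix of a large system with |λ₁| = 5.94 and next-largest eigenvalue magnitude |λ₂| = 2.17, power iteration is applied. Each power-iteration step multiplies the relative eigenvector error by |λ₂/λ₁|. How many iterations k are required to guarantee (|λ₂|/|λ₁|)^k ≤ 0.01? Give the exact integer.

|λ₂/λ₁| = 2.17/5.94 = 0.36532
Need k ≥ ln(0.01) / ln(0.36532) = -4.6052 / -1.0070 ≈ 4.573
Smallest integer k satisfying the bound: 5

5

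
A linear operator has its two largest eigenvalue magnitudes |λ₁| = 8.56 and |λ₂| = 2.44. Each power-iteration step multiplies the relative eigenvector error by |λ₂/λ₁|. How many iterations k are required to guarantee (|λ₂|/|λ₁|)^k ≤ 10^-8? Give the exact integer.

|λ₂/λ₁| = 2.44/8.56 = 0.28505
Need k ≥ ln(10^-8) / ln(0.28505) = -18.4207 / -1.2551 ≈ 14.677
Smallest integer k satisfying the bound: 15

15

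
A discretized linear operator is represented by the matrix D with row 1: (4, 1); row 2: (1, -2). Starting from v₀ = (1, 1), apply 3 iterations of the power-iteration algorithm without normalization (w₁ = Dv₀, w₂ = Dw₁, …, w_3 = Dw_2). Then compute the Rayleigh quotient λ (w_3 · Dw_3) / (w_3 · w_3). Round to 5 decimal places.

w1 = Dv₀ = (4·1 + 1·1; 1·1 + (-2)·1) = (5, -1)
w2 = Dw1 = (4·5 + 1·(-1); 1·5 + (-2)·(-1)) = (19, 7)
w3 = Dw2 = (83, 5)
Dw3 = (337, 73)
w3·Dw3 = 83·337 + 5·73 = 28336; w3·w3 = 83·83 + 5·5 = 6914
λ ≈ 28336/6914 = 4.09835

4.09835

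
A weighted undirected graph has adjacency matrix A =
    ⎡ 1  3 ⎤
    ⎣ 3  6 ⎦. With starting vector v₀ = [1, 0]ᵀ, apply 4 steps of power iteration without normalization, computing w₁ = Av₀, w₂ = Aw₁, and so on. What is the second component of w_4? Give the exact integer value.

w1 = Av₀ = (1·1 + 3·0; 3·1 + 6·0) = (1, 3)
w2 = Aw1 = (1·1 + 3·3; 3·1 + 6·3) = (10, 21)
w3 = Aw2 = (73, 156)
w4 = Aw3 = (541, 1155)
The requested component of w4 is 1155.

1155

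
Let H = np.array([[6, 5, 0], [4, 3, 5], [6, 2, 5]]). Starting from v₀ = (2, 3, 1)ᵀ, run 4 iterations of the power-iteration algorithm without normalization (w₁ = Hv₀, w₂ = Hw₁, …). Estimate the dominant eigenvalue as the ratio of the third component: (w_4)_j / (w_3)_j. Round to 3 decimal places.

λ ≈ 11.706

w1 = Hv₀ = (27, 22, 23)
w2 = Hw1 = (272, 289, 321)
w3 = Hw2 = (3077, 3560, 3815)
w4 = Hw3 = (36262, 42063, 44657)
Ratio at component: 44657 / 3815 = 11.706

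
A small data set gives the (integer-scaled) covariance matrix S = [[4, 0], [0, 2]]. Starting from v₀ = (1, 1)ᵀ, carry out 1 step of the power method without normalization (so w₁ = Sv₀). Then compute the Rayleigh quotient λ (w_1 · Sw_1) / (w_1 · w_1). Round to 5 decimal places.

λ ≈ 3.60000

w1 = Sv₀ = (4·1 + 0·1; 0·1 + 2·1) = (4, 2)
Sw1 = (16, 4)
w1·Sw1 = 4·16 + 2·4 = 72; w1·w1 = 4·4 + 2·2 = 20
λ ≈ 72/20 = 3.60000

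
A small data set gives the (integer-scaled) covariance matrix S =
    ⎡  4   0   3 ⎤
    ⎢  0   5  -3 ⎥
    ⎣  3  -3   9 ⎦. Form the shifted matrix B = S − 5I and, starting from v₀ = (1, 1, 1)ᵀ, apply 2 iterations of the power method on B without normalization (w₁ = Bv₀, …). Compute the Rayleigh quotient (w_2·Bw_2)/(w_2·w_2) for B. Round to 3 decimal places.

B = S − 5I has rows (-1, 0, 3); (0, 0, -3); (3, -3, 4)
w1 = Bv₀ = ((-1)·1 + 0·1 + 3·1; 0·1 + 0·1 + (-3)·1; 3·1 + (-3)·1 + 4·1) = (2, -3, 4)
w2 = Bw1 = ((-1)·2 + 0·(-3) + 3·4; 0·2 + 0·(-3) + (-3)·4; 3·2 + (-3)·(-3) + 4·4) = (10, -12, 31)
Bw2 = (83, -93, 190)
w2·Bw2 = 7836; w2·w2 = 1205; μ ≈ 7836/1205 = 6.503

6.503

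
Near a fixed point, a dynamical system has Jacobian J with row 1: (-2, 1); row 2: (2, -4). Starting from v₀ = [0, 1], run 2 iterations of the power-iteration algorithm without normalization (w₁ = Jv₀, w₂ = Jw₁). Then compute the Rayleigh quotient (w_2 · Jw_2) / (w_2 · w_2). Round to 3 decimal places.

λ ≈ -4.700

w1 = Jv₀ = ((-2)·0 + 1·1; 2·0 + (-4)·1) = (1, -4)
w2 = Jw1 = ((-2)·1 + 1·(-4); 2·1 + (-4)·(-4)) = (-6, 18)
Jw2 = (30, -84)
w2·Jw2 = (-6)·30 + 18·(-84) = -1692; w2·w2 = (-6)·(-6) + 18·18 = 360
λ ≈ -1692/360 = -4.700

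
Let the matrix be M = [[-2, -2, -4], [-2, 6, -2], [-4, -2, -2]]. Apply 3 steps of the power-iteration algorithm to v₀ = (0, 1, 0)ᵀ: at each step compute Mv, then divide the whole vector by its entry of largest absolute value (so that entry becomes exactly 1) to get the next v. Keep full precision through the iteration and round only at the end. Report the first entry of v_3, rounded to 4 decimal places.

Mv0 = (-2.00000, 6.00000, -2.00000); divide by 6.00000 → v1 = (-0.33333, 1.00000, -0.33333)
Mv1 = (0.00000, 7.33333, 0.00000); divide by 7.33333 → v2 = (0.00000, 1.00000, 0.00000)
Mv2 = (-2.00000, 6.00000, -2.00000); divide by 6.00000 → v3 = (-0.33333, 1.00000, -0.33333)
Requested entry of v3: -88/264 = -0.3333

-0.3333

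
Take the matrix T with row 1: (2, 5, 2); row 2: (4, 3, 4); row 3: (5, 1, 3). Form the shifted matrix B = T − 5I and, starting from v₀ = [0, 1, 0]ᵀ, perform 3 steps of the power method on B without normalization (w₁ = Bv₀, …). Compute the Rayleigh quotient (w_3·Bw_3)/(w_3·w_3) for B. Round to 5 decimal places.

B = T − 5I has rows (-3, 5, 2); (4, -2, 4); (5, 1, -2)
w1 = Bv₀ = ((-3)·0 + 5·1 + 2·0; 4·0 + (-2)·1 + 4·0; 5·0 + 1·1 + (-2)·0) = (5, -2, 1)
w2 = Bw1 = ((-3)·5 + 5·(-2) + 2·1; 4·5 + (-2)·(-2) + 4·1; 5·5 + 1·(-2) + (-2)·1) = (-23, 28, 21)
w3 = Bw2 = (251, -64, -129)
Bw3 = (-1331, 616, 1449)
w3·Bw3 = -560426; w3·w3 = 83738; μ ≈ -560426/83738 = -6.69261

μ ≈ -6.69261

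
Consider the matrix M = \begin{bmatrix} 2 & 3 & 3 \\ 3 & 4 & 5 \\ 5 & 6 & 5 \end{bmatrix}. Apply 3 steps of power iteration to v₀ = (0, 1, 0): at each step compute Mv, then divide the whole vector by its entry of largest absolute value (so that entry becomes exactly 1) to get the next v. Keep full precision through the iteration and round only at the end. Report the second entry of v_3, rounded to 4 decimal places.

Mv0 = (3.00000, 4.00000, 6.00000); divide by 6.00000 → v1 = (0.50000, 0.66667, 1.00000)
Mv1 = (6.00000, 9.16667, 11.50000); divide by 11.50000 → v2 = (0.52174, 0.79710, 1.00000)
Mv2 = (6.43478, 9.75362, 12.39130); divide by 12.39130 → v3 = (0.51930, 0.78713, 1.00000)
Requested entry of v3: 673/855 = 0.7871

0.7871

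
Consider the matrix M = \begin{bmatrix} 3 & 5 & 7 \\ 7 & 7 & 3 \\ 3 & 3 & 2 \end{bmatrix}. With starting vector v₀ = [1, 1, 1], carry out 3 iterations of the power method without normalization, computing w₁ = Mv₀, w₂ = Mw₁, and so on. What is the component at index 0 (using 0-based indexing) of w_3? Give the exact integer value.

w1 = Mv₀ = (15, 17, 8)
w2 = Mw1 = (186, 248, 112)
w3 = Mw2 = (2582, 3374, 1526)
The requested component of w3 is 2582.

2582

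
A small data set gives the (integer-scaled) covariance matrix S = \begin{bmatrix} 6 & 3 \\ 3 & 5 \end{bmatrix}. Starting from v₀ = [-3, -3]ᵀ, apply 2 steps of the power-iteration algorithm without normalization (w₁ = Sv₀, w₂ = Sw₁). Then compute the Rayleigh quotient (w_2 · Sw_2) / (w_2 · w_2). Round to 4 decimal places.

λ ≈ 8.5411

w1 = Sv₀ = (6·(-3) + 3·(-3); 3·(-3) + 5·(-3)) = (-27, -24)
w2 = Sw1 = (6·(-27) + 3·(-24); 3·(-27) + 5·(-24)) = (-234, -201)
Sw2 = (-2007, -1707)
w2·Sw2 = (-234)·(-2007) + (-201)·(-1707) = 812745; w2·w2 = (-234)·(-234) + (-201)·(-201) = 95157
λ ≈ 812745/95157 = 8.5411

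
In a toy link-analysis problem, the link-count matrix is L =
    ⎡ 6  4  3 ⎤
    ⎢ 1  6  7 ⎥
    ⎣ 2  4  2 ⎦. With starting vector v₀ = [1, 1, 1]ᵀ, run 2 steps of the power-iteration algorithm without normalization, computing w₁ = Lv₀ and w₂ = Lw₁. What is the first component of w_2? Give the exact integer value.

158

w1 = Lv₀ = (13, 14, 8)
w2 = Lw1 = (158, 153, 98)
The requested component of w2 is 158.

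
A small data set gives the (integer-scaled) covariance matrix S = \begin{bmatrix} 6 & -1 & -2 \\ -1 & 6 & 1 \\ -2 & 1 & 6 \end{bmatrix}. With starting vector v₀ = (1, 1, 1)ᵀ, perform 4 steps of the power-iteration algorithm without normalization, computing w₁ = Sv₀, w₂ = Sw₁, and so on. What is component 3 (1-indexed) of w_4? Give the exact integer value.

1712

w1 = Sv₀ = (3, 6, 5)
w2 = Sw1 = (2, 38, 30)
w3 = Sw2 = (-86, 256, 214)
w4 = Sw3 = (-1200, 1836, 1712)
The requested component of w4 is 1712.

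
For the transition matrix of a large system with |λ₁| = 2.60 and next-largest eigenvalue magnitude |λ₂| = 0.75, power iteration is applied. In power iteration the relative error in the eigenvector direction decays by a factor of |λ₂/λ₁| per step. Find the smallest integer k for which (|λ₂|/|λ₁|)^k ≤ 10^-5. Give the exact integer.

|λ₂/λ₁| = 0.75/2.60 = 0.28846
Need k ≥ ln(10^-5) / ln(0.28846) = -11.5129 / -1.2432 ≈ 9.261
Smallest integer k satisfying the bound: 10

10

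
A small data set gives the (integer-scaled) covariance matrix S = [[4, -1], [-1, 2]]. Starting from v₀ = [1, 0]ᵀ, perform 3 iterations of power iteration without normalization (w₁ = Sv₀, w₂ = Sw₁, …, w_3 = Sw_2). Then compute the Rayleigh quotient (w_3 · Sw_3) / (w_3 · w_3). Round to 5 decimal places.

4.41317

w1 = Sv₀ = (4·1 + (-1)·0; (-1)·1 + 2·0) = (4, -1)
w2 = Sw1 = (4·4 + (-1)·(-1); (-1)·4 + 2·(-1)) = (17, -6)
w3 = Sw2 = (74, -29)
Sw3 = (325, -132)
w3·Sw3 = 74·325 + (-29)·(-132) = 27878; w3·w3 = 74·74 + (-29)·(-29) = 6317
λ ≈ 27878/6317 = 4.41317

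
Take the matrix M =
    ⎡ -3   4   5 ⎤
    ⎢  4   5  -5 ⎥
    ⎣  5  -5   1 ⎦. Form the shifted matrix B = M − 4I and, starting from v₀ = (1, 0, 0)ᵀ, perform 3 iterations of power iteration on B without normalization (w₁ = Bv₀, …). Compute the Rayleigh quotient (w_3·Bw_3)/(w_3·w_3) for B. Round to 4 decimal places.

-13.0904

B = M − 4I has rows (-7, 4, 5); (4, 1, -5); (5, -5, -3)
w1 = Bv₀ = ((-7)·1 + 4·0 + 5·0; 4·1 + 1·0 + (-5)·0; 5·1 + (-5)·0 + (-3)·0) = (-7, 4, 5)
w2 = Bw1 = ((-7)·(-7) + 4·4 + 5·5; 4·(-7) + 1·4 + (-5)·5; 5·(-7) + (-5)·4 + (-3)·5) = (90, -49, -70)
w3 = Bw2 = (-1176, 661, 905)
Bw3 = (15401, -8568, -11900)
w3·Bw3 = -34544524; w3·w3 = 2638922; μ ≈ -34544524/2638922 = -13.0904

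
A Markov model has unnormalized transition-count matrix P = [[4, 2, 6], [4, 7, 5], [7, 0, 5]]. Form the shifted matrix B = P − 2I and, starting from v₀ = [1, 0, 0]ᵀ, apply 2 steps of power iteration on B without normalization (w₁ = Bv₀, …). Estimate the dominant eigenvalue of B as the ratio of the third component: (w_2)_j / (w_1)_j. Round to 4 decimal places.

5.0000

B = P − 2I has rows (2, 2, 6); (4, 5, 5); (7, 0, 3)
w1 = Bv₀ = (2·1 + 2·0 + 6·0; 4·1 + 5·0 + 5·0; 7·1 + 0·0 + 3·0) = (2, 4, 7)
w2 = Bw1 = (2·2 + 2·4 + 6·7; 4·2 + 5·4 + 5·7; 7·2 + 0·4 + 3·7) = (54, 63, 35)
Ratio: 35/7 = 5.0000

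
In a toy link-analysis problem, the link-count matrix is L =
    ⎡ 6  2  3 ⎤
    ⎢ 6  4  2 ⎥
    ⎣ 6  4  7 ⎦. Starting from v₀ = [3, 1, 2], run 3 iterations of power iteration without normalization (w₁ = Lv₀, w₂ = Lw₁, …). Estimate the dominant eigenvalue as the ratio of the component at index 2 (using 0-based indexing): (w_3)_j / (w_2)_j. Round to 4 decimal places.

13.2969

w1 = Lv₀ = (6·3 + 2·1 + 3·2; 6·3 + 4·1 + 2·2; 6·3 + 4·1 + 7·2) = (26, 26, 36)
w2 = Lw1 = (6·26 + 2·26 + 3·36; 6·26 + 4·26 + 2·36; 6·26 + 4·26 + 7·36) = (316, 332, 512)
w3 = Lw2 = (4096, 4248, 6808)
Ratio at component: 6808 / 512 = 13.2969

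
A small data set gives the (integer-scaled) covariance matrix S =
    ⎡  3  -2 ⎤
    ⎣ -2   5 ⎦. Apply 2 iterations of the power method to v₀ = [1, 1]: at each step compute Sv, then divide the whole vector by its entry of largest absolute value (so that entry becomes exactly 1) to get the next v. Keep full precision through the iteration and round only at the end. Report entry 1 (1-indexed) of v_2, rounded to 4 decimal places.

Sv0 = (1.00000, 3.00000); divide by 3.00000 → v1 = (0.33333, 1.00000)
Sv1 = (-1.00000, 4.33333); divide by 4.33333 → v2 = (-0.23077, 1.00000)
Requested entry of v2: -3/13 = -0.2308

-0.2308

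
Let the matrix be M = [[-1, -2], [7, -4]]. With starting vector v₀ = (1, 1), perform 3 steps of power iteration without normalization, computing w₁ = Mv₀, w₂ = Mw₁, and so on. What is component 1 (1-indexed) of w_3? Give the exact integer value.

w1 = Mv₀ = ((-1)·1 + (-2)·1; 7·1 + (-4)·1) = (-3, 3)
w2 = Mw1 = ((-1)·(-3) + (-2)·3; 7·(-3) + (-4)·3) = (-3, -33)
w3 = Mw2 = (69, 111)
The requested component of w3 is 69.

69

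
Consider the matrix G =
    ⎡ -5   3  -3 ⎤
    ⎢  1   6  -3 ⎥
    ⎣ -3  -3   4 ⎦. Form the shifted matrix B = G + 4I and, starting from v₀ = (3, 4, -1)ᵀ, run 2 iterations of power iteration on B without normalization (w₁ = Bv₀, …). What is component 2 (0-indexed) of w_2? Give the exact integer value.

-406

B = G + 4I has rows (-1, 3, -3); (1, 10, -3); (-3, -3, 8)
w1 = Bv₀ = ((-1)·3 + 3·4 + (-3)·(-1); 1·3 + 10·4 + (-3)·(-1); (-3)·3 + (-3)·4 + 8·(-1)) = (12, 46, -29)
w2 = Bw1 = ((-1)·12 + 3·46 + (-3)·(-29); 1·12 + 10·46 + (-3)·(-29); (-3)·12 + (-3)·46 + 8·(-29)) = (213, 559, -406)
Requested component of w2: -406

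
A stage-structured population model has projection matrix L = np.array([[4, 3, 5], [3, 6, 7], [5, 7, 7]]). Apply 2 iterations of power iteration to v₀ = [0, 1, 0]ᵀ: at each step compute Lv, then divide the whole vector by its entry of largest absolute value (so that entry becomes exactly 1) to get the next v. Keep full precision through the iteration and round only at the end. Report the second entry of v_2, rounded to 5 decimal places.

0.88679

Lv0 = (3.000000, 6.000000, 7.000000); divide by 7.000000 → v1 = (0.428571, 0.857143, 1.000000)
Lv1 = (9.285714, 13.428571, 15.142857); divide by 15.142857 → v2 = (0.613208, 0.886792, 1.000000)
Requested entry of v2: 94/106 = 0.88679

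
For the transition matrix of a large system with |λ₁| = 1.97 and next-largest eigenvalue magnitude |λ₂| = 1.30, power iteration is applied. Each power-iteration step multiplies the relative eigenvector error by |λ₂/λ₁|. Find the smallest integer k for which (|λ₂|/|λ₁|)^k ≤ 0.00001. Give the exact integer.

28

|λ₂/λ₁| = 1.30/1.97 = 0.65990
Need k ≥ ln(0.00001) / ln(0.65990) = -11.5129 / -0.4157 ≈ 27.697
Smallest integer k satisfying the bound: 28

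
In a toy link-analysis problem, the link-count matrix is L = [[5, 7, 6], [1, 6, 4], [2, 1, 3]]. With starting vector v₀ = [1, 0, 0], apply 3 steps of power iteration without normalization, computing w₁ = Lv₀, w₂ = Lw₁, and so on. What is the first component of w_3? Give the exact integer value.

455

w1 = Lv₀ = (5·1 + 7·0 + 6·0; 1·1 + 6·0 + 4·0; 2·1 + 1·0 + 3·0) = (5, 1, 2)
w2 = Lw1 = (5·5 + 7·1 + 6·2; 1·5 + 6·1 + 4·2; 2·5 + 1·1 + 3·2) = (44, 19, 17)
w3 = Lw2 = (455, 226, 158)
The requested component of w3 is 455.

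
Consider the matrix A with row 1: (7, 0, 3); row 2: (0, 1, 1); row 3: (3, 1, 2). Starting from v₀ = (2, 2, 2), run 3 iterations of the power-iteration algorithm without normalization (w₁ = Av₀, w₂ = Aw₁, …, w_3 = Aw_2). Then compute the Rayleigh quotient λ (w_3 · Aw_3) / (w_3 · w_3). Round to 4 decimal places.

λ ≈ 8.4294

w1 = Av₀ = (7·2 + 0·2 + 3·2; 0·2 + 1·2 + 1·2; 3·2 + 1·2 + 2·2) = (20, 4, 12)
w2 = Aw1 = (7·20 + 0·4 + 3·12; 0·20 + 1·4 + 1·12; 3·20 + 1·4 + 2·12) = (176, 16, 88)
w3 = Aw2 = (1496, 104, 720)
Aw3 = (12632, 824, 6032)
w3·Aw3 = 1496·12632 + 104·824 + 720·6032 = 23326208; w3·w3 = 1496·1496 + 104·104 + 720·720 = 2767232
λ ≈ 23326208/2767232 = 8.4294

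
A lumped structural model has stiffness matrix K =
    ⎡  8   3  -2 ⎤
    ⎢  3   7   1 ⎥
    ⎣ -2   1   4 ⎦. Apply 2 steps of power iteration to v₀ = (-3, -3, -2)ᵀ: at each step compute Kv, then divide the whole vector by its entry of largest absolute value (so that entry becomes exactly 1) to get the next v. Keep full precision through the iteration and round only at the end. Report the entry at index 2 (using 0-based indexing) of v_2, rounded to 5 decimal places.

Kv0 = (-29.000000, -32.000000, -5.000000); divide by -32.000000 → v1 = (0.906250, 1.000000, 0.156250)
Kv1 = (9.937500, 9.875000, -0.187500); divide by 9.937500 → v2 = (1.000000, 0.993711, -0.018868)
Requested entry of v2: 6/-318 = -0.01887

-0.01887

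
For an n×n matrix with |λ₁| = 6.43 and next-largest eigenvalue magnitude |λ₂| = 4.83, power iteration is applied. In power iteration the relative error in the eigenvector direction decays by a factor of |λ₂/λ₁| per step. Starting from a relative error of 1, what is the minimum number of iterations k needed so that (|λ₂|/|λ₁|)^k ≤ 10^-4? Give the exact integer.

|λ₂/λ₁| = 4.83/6.43 = 0.75117
Need k ≥ ln(10^-4) / ln(0.75117) = -9.2103 / -0.2861 ≈ 32.190
Smallest integer k satisfying the bound: 33

33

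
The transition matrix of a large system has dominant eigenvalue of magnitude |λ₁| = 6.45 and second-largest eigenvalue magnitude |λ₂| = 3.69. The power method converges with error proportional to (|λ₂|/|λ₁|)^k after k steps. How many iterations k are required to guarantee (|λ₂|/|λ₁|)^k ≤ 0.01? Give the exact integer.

9

|λ₂/λ₁| = 3.69/6.45 = 0.57209
Need k ≥ ln(0.01) / ln(0.57209) = -4.6052 / -0.5585 ≈ 8.246
Smallest integer k satisfying the bound: 9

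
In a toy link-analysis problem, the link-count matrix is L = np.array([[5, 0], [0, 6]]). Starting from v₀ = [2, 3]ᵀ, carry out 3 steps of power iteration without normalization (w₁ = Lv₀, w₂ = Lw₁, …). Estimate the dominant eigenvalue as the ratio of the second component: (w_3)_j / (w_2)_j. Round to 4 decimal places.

λ ≈ 6.0000

w1 = Lv₀ = (10, 18)
w2 = Lw1 = (50, 108)
w3 = Lw2 = (250, 648)
Ratio at component: 648 / 108 = 6.0000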